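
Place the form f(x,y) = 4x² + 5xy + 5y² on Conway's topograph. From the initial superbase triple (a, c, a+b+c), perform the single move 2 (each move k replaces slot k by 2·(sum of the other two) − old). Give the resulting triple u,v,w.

start (4,5,14) = (f(1,0),f(0,1),f(1,1))
replace slot 2: 2·(4+14) − 5 = 31 → (4,31,14)

4,31,14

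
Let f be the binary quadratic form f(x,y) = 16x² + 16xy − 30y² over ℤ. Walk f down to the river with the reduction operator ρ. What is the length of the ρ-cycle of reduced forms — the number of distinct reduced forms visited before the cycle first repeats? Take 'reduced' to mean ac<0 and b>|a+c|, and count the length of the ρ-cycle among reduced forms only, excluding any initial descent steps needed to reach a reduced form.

D = 2176, ⌊√D⌋ = 46
river: ρ → (-30,44,2)
river: ρ → (2,44,-30)
river: ρ → (-30,16,16)
river: ρ → (16,16,-30)
ρ-cycle length = 4 (tail of 0 descent steps not counted)

4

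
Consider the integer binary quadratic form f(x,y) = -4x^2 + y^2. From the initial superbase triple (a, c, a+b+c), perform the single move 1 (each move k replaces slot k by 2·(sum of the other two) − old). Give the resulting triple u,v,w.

start (-4,1,-3) = (f(1,0),f(0,1),f(1,1))
replace slot 1: 2·(1+(-3)) − (-4) = 0 → (0,1,-3)

0,1,-3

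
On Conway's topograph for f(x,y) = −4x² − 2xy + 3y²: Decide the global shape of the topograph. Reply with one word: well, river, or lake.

D = b²−4ac = (-2)² − 4·(-4)·3 = 52
D > 0 non-square ⇒ indefinite ⇒ periodic river

river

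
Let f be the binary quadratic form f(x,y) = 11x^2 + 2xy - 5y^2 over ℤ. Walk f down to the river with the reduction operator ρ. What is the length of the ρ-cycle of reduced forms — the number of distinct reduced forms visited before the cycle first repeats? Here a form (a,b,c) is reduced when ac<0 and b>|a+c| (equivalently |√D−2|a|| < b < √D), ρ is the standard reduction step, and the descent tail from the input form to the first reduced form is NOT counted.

D = 224, ⌊√D⌋ = 14
descent: ρ → (-5,8,8)  [lands on river]
river: ρ → (8,8,-5)
river: ρ → (-5,12,4)
river: ρ → (4,12,-5)
ρ-cycle length = 4 (tail of 1 descent step not counted)

4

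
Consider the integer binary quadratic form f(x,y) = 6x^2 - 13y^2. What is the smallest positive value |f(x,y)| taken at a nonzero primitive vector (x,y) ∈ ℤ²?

descent: ρ → (-13,0,6)
descent: ρ → (6,12,-7)  [lands on river]
river: ρ → (-7,16,2)
river: ρ → (2,16,-7)
river: ρ → (-7,12,6)
closes: descent 2, river 4
min |a| on river = 2

2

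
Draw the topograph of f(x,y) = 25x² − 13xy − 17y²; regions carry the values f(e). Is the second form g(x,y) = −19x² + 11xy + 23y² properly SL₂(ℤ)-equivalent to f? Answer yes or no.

D₁ = 1869, D₂ = 1869
river cycle of f (length 8): (-17, 13, 25), (25, 37, -5), (-5, 43, 1), (1, 43, -5), (-5, 37, 25), (25, 13, -17), (-17, 21, 21), (21, 21, -17)
river cycle of g (length 12): (23, 35, -7), (-7, 35, 23), (23, 11, -19), (-19, 27, 15), (15, 33, -13), (-13, 19, 29), (29, 39, -3), (-3, 39, 29), (29, 19, -13), (-13, 33, 15), … (2 more)
cycles differ ⇒ inequivalent

no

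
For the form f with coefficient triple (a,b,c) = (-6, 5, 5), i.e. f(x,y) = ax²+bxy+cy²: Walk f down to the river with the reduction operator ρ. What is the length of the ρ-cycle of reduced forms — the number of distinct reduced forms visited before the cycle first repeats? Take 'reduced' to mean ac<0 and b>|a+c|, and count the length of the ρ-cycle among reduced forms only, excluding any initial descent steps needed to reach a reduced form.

D = 145, ⌊√D⌋ = 12
river: ρ → (5,5,-6)
river: ρ → (-6,7,4)
river: ρ → (4,9,-4)
river: ρ → (-4,7,6)
river: ρ → (6,5,-5)
river: ρ → (-5,5,6)
river: ρ → (6,7,-4)
river: ρ → (-4,9,4)
river: ρ → (4,7,-6)
river: ρ → (-6,5,5)
ρ-cycle length = 10 (tail of 0 descent steps not counted)

10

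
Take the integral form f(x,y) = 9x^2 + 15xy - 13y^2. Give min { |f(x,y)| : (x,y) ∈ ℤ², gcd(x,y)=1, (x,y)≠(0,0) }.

river: ρ → (-13,11,11)
river: ρ → (11,11,-13)
river: ρ → (-13,15,9)
river: ρ → (9,21,-7)
river: ρ → (-7,21,9)
river: ρ → (9,15,-13)
closes: descent 0, river 6
min |a| on river = 7

7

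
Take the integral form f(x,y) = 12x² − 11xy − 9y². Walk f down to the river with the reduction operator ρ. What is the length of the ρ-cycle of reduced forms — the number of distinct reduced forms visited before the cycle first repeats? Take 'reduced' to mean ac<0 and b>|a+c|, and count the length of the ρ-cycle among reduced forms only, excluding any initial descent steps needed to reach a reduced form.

D = 553, ⌊√D⌋ = 23
descent: ρ → (-9,11,12)  [lands on river]
river: ρ → (12,13,-8)
river: ρ → (-8,19,6)
river: ρ → (6,17,-11)
river: ρ → (-11,5,12)
river: ρ → (12,19,-4)
river: ρ → (-4,21,7)
river: ρ → (7,21,-4)
river: ρ → (-4,19,12)
river: ρ → (12,5,-11)
river: ρ → (-11,17,6)
river: ρ → (6,19,-8)
river: ρ → (-8,13,12)
river: ρ → (12,11,-9)
river: ρ → (-9,7,14)
river: ρ → (14,21,-2)
river: ρ → (-2,23,3)
river: ρ → (3,19,-16)
river: ρ → (-16,13,6)
river: ρ → (6,23,-1)
river: ρ → (-1,23,6)
river: ρ → (6,13,-16)
river: ρ → (-16,19,3)
river: ρ → (3,23,-2)
river: ρ → (-2,21,14)
river: ρ → (14,7,-9)
ρ-cycle length = 26 (tail of 1 descent step not counted)

26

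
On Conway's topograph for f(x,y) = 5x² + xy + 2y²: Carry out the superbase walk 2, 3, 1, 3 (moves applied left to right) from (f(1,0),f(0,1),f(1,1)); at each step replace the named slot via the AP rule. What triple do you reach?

start (5,2,8) = (f(1,0),f(0,1),f(1,1))
replace slot 2: 2·(5+8) − 2 = 24 → (5,24,8)
replace slot 3: 2·(5+24) − 8 = 50 → (5,24,50)
replace slot 1: 2·(24+50) − 5 = 143 → (143,24,50)
replace slot 3: 2·(143+24) − 50 = 284 → (143,24,284)

143,24,284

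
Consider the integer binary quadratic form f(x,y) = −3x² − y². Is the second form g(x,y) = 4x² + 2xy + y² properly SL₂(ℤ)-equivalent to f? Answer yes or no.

D₁ = -12, D₂ = -12
f is negative-definite; reduce −f:
−f: flip: (3,0,1)→(1,0,3)
−f: reduced (well bottom): (1,0,3) with a≤c, −a<b≤a
flip sign back: reduced form of f is (-1,0,-3)
g: flip: (4,2,1)→(1,-2,4)
g: translate: b→0 (≡-2 mod 2), so (1,-2,4)→(1,0,3)
g: reduced (well bottom): (1,0,3) with a≤c, −a<b≤a
reduced forms (-1, 0, -3) vs (1, 0, 3) ⇒ inequivalent

no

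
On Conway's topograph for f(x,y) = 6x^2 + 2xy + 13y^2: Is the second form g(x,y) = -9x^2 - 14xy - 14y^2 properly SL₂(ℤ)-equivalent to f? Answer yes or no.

D₁ = -308, D₂ = -308
f: reduced (well bottom): (6,2,13) with a≤c, −a<b≤a
g is negative-definite; reduce −g:
−g: translate: b→-4 (≡14 mod 18), so (9,14,14)→(9,-4,9)
−g: flip: (9,-4,9)→(9,4,9)
−g: reduced (well bottom): (9,4,9) with a≤c, −a<b≤a
flip sign back: reduced form of g is (-9,-4,-9)
reduced forms (6, 2, 13) vs (-9, -4, -9) ⇒ inequivalent

no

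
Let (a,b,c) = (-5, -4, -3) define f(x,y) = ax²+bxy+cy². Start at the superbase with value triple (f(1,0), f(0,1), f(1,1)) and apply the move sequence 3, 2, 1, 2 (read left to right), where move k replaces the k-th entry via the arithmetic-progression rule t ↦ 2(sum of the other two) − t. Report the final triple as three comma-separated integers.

start (-5,-3,-12) = (f(1,0),f(0,1),f(1,1))
replace slot 3: 2·((-5)+(-3)) − (-12) = -4 → (-5,-3,-4)
replace slot 2: 2·((-5)+(-4)) − (-3) = -15 → (-5,-15,-4)
replace slot 1: 2·((-15)+(-4)) − (-5) = -33 → (-33,-15,-4)
replace slot 2: 2·((-33)+(-4)) − (-15) = -59 → (-33,-59,-4)

-33,-59,-4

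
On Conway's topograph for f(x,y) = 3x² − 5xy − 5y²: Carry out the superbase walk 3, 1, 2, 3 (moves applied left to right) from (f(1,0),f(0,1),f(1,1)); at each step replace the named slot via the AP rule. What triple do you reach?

start (3,-5,-7) = (f(1,0),f(0,1),f(1,1))
replace slot 3: 2·(3+(-5)) − (-7) = 3 → (3,-5,3)
replace slot 1: 2·((-5)+3) − 3 = -7 → (-7,-5,3)
replace slot 2: 2·((-7)+3) − (-5) = -3 → (-7,-3,3)
replace slot 3: 2·((-7)+(-3)) − 3 = -23 → (-7,-3,-23)

-7,-3,-23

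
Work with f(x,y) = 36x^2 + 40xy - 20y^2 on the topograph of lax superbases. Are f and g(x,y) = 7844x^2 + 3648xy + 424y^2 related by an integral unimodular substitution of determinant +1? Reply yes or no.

D₁ = 4480, D₂ = 4480
river cycle of f (length 6): (-20, 40, 36), (36, 32, -24), (-24, 64, 4), (4, 64, -24), (-24, 32, 36), (36, 40, -20)
river cycle of g (length 6): (36, 40, -20), (-20, 40, 36), (36, 32, -24), (-24, 64, 4), (4, 64, -24), (-24, 32, 36)
cycles coincide ⇒ equivalent

yes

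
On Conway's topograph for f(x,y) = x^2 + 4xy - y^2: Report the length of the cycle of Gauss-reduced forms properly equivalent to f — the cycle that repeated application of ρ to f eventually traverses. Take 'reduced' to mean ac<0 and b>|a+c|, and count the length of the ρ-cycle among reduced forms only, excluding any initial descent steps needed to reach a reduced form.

D = 20, ⌊√D⌋ = 4
river: ρ → (-1,4,1)
river: ρ → (1,4,-1)
ρ-cycle length = 2 (tail of 0 descent steps not counted)

2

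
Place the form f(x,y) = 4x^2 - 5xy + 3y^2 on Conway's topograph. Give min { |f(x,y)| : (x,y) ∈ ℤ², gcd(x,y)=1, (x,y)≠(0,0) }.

translate: b→3 (≡-5 mod 8), so (4,-5,3)→(4,3,2)
flip: (4,3,2)→(2,-3,4)
translate: b→1 (≡-3 mod 4), so (2,-3,4)→(2,1,3)
reduced (well bottom): (2,1,3) with a≤c, −a<b≤a
well minimum = a = 2

2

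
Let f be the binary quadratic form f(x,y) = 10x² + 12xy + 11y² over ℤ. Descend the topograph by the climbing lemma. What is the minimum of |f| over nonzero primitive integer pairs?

translate: b→-8 (≡12 mod 20), so (10,12,11)→(10,-8,9)
flip: (10,-8,9)→(9,8,10)
reduced (well bottom): (9,8,10) with a≤c, −a<b≤a
well minimum = a = 9

9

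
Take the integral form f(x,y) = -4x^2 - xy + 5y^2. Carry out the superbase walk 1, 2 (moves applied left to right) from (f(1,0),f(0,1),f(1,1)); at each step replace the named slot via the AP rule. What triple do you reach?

start (-4,5,0) = (f(1,0),f(0,1),f(1,1))
replace slot 1: 2·(5+0) − (-4) = 14 → (14,5,0)
replace slot 2: 2·(14+0) − 5 = 23 → (14,23,0)

14,23,0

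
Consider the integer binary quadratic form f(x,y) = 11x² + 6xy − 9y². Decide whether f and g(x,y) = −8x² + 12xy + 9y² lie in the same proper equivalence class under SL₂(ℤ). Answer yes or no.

D₁ = 432, D₂ = 432
river cycle of f (length 8): (-9, 12, 8), (8, 20, -1), (-1, 20, 8), (8, 12, -9), (-9, 6, 11), (11, 16, -4), (-4, 16, 11), (11, 6, -9)
river cycle of g (length 8): (9, 6, -11), (-11, 16, 4), (4, 16, -11), (-11, 6, 9), (9, 12, -8), (-8, 20, 1), (1, 20, -8), (-8, 12, 9)
cycles differ ⇒ inequivalent

no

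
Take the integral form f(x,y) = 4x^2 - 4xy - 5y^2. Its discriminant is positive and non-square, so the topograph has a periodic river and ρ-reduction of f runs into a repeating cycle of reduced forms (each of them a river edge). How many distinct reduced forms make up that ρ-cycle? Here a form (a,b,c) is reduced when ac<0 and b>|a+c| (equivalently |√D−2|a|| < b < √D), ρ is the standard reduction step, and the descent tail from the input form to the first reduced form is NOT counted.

D = 96, ⌊√D⌋ = 9
descent: ρ → (-5,4,4)  [lands on river]
river: ρ → (4,4,-5)
river: ρ → (-5,6,3)
river: ρ → (3,6,-5)
ρ-cycle length = 4 (tail of 1 descent step not counted)

4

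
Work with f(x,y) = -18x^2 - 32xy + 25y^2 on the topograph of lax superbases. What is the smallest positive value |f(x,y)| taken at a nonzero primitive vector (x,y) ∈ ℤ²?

descent: ρ → (25,32,-18)  [lands on river]
river: ρ → (-18,40,17)
river: ρ → (17,28,-30)
river: ρ → (-30,32,15)
river: ρ → (15,28,-34)
river: ρ → (-34,40,9)
river: ρ → (9,50,-9)
river: ρ → (-9,40,34)
river: ρ → (34,28,-15)
river: ρ → (-15,32,30)
river: ρ → (30,28,-17)
river: ρ → (-17,40,18)
river: ρ → (18,32,-25)
river: ρ → (-25,18,25)
closes: descent 1, river 14
min |a| on river = 9

9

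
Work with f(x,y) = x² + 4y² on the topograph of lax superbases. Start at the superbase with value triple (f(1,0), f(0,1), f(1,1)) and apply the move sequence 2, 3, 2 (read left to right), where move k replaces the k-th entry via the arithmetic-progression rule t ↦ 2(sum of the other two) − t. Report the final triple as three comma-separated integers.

start (1,4,5) = (f(1,0),f(0,1),f(1,1))
replace slot 2: 2·(1+5) − 4 = 8 → (1,8,5)
replace slot 3: 2·(1+8) − 5 = 13 → (1,8,13)
replace slot 2: 2·(1+13) − 8 = 20 → (1,20,13)

1,20,13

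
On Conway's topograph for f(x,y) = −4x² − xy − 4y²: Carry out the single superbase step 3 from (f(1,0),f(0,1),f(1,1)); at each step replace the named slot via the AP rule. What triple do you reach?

start (-4,-4,-9) = (f(1,0),f(0,1),f(1,1))
replace slot 3: 2·((-4)+(-4)) − (-9) = -7 → (-4,-4,-7)

-4,-4,-7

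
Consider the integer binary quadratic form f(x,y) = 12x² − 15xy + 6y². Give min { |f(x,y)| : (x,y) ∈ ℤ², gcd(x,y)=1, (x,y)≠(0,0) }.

translate: b→9 (≡-15 mod 24), so (12,-15,6)→(12,9,3)
flip: (12,9,3)→(3,-9,12)
translate: b→3 (≡-9 mod 6), so (3,-9,12)→(3,3,6)
reduced (well bottom): (3,3,6) with a≤c, −a<b≤a
well minimum = a = 3

3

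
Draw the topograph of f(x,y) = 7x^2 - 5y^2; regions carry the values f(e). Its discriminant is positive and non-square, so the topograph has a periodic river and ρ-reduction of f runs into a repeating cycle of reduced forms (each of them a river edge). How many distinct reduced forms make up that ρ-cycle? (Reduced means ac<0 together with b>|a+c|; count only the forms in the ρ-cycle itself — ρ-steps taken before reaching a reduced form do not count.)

D = 140, ⌊√D⌋ = 11
descent: ρ → (-5,10,2)  [lands on river]
river: ρ → (2,10,-5)
ρ-cycle length = 2 (tail of 1 descent step not counted)

2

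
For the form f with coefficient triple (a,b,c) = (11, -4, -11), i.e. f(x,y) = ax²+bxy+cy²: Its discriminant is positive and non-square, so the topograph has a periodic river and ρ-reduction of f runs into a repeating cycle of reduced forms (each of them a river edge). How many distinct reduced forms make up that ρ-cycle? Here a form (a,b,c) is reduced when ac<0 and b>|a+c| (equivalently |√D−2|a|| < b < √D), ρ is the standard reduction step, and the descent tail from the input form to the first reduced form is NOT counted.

D = 500, ⌊√D⌋ = 22
descent: ρ → (-11,4,11)  [lands on river]
river: ρ → (11,18,-4)
river: ρ → (-4,22,1)
river: ρ → (1,22,-4)
river: ρ → (-4,18,11)
river: ρ → (11,4,-11)
river: ρ → (-11,18,4)
river: ρ → (4,22,-1)
river: ρ → (-1,22,4)
river: ρ → (4,18,-11)
ρ-cycle length = 10 (tail of 1 descent step not counted)

10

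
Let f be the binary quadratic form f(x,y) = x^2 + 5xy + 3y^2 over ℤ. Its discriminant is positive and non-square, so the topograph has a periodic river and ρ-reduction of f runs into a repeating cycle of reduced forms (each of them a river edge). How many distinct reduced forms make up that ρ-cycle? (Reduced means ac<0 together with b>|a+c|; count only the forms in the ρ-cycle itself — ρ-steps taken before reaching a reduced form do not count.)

D = 13, ⌊√D⌋ = 3
descent: ρ → (3,1,-1)
descent: ρ → (-1,3,1)  [lands on river]
river: ρ → (1,3,-1)
ρ-cycle length = 2 (tail of 2 descent steps not counted)

2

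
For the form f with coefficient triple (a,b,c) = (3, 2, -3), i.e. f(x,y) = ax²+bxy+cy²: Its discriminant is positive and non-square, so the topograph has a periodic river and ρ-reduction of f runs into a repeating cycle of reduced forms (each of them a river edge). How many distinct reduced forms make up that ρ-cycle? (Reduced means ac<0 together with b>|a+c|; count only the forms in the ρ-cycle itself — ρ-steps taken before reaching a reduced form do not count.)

D = 40, ⌊√D⌋ = 6
river: ρ → (-3,4,2)
river: ρ → (2,4,-3)
river: ρ → (-3,2,3)
river: ρ → (3,4,-2)
river: ρ → (-2,4,3)
river: ρ → (3,2,-3)
ρ-cycle length = 6 (tail of 0 descent steps not counted)

6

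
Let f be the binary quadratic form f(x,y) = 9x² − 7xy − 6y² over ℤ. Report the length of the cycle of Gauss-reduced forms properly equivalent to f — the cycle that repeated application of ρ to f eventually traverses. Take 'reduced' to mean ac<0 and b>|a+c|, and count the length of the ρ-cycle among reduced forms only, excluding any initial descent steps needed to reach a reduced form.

D = 265, ⌊√D⌋ = 16
descent: ρ → (-6,7,9)  [lands on river]
river: ρ → (9,11,-4)
river: ρ → (-4,13,6)
river: ρ → (6,11,-6)
river: ρ → (-6,13,4)
river: ρ → (4,11,-9)
river: ρ → (-9,7,6)
river: ρ → (6,5,-10)
river: ρ → (-10,15,1)
river: ρ → (1,15,-10)
river: ρ → (-10,5,6)
river: ρ → (6,7,-9)
river: ρ → (-9,11,4)
river: ρ → (4,13,-6)
river: ρ → (-6,11,6)
river: ρ → (6,13,-4)
river: ρ → (-4,11,9)
river: ρ → (9,7,-6)
river: ρ → (-6,5,10)
river: ρ → (10,15,-1)
river: ρ → (-1,15,10)
river: ρ → (10,5,-6)
ρ-cycle length = 22 (tail of 1 descent step not counted)

22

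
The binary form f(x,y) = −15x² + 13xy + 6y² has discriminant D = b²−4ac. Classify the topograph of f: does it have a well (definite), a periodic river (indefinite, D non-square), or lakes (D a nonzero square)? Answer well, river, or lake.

D = b²−4ac = 13² − 4·(-15)·6 = 529
D = 23² is a perfect square ⇒ form factors over ℤ ⇒ lakes

lake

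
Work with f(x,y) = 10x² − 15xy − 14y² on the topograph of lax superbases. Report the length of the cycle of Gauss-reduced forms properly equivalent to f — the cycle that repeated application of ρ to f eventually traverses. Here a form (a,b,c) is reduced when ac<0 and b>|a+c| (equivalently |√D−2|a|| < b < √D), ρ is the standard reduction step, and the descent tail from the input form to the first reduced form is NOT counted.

D = 785, ⌊√D⌋ = 28
descent: ρ → (-14,15,10)  [lands on river]
river: ρ → (10,25,-4)
river: ρ → (-4,23,16)
river: ρ → (16,9,-11)
river: ρ → (-11,13,14)
river: ρ → (14,15,-10)
river: ρ → (-10,25,4)
river: ρ → (4,23,-16)
river: ρ → (-16,9,11)
river: ρ → (11,13,-14)
ρ-cycle length = 10 (tail of 1 descent step not counted)

10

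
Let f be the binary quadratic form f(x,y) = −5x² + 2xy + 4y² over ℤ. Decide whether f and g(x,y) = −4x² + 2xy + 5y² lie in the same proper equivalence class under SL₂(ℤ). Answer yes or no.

D₁ = 84, D₂ = 84
river cycle of f (length 6): (4, 6, -3), (-3, 6, 4), (4, 2, -5), (-5, 8, 1), (1, 8, -5), (-5, 2, 4)
river cycle of g (length 6): (5, 8, -1), (-1, 8, 5), (5, 2, -4), (-4, 6, 3), (3, 6, -4), (-4, 2, 5)
cycles differ ⇒ inequivalent

no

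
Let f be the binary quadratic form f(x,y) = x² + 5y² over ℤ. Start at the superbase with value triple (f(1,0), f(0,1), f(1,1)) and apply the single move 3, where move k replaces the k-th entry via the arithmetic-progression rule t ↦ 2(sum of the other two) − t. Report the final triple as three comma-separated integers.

start (1,5,6) = (f(1,0),f(0,1),f(1,1))
replace slot 3: 2·(1+5) − 6 = 6 → (1,5,6)

1,5,6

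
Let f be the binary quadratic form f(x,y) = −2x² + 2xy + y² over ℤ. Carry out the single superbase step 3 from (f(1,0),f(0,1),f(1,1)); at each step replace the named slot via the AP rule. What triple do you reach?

start (-2,1,1) = (f(1,0),f(0,1),f(1,1))
replace slot 3: 2·((-2)+1) − 1 = -3 → (-2,1,-3)

-2,1,-3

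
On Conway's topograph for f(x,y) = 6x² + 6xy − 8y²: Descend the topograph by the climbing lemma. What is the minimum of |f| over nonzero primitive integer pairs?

river: ρ → (-8,10,4)
river: ρ → (4,14,-2)
river: ρ → (-2,14,4)
river: ρ → (4,10,-8)
river: ρ → (-8,6,6)
river: ρ → (6,6,-8)
closes: descent 0, river 6
min |a| on river = 2

2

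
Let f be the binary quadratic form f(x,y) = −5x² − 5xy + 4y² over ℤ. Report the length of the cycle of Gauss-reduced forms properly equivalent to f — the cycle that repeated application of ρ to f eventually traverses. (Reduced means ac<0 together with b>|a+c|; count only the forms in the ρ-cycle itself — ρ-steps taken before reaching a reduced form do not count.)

D = 105, ⌊√D⌋ = 10
descent: ρ → (4,5,-5)  [lands on river]
river: ρ → (-5,5,4)
river: ρ → (4,3,-6)
river: ρ → (-6,9,1)
river: ρ → (1,9,-6)
river: ρ → (-6,3,4)
ρ-cycle length = 6 (tail of 1 descent step not counted)

6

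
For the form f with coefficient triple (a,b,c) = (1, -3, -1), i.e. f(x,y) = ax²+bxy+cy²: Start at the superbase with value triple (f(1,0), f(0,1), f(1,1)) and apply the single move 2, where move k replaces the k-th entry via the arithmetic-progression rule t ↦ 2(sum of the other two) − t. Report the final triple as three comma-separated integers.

start (1,-1,-3) = (f(1,0),f(0,1),f(1,1))
replace slot 2: 2·(1+(-3)) − (-1) = -3 → (1,-3,-3)

1,-3,-3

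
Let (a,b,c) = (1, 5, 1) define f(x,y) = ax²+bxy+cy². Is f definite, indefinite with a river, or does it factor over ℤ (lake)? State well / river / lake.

D = b²−4ac = 5² − 4·1·1 = 21
D > 0 non-square ⇒ indefinite ⇒ periodic river

river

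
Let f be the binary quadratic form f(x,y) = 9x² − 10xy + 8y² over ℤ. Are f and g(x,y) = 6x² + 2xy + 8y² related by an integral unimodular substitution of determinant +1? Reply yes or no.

D₁ = -188, D₂ = -188
f: translate: b→8 (≡-10 mod 18), so (9,-10,8)→(9,8,7)
f: flip: (9,8,7)→(7,-8,9)
f: translate: b→6 (≡-8 mod 14), so (7,-8,9)→(7,6,8)
f: reduced (well bottom): (7,6,8) with a≤c, −a<b≤a
g: reduced (well bottom): (6,2,8) with a≤c, −a<b≤a
reduced forms (7, 6, 8) vs (6, 2, 8) ⇒ inequivalent

no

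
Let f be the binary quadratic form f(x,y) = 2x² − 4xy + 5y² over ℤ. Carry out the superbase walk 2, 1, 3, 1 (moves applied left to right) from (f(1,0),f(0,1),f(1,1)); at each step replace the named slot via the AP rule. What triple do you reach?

start (2,5,3) = (f(1,0),f(0,1),f(1,1))
replace slot 2: 2·(2+3) − 5 = 5 → (2,5,3)
replace slot 1: 2·(5+3) − 2 = 14 → (14,5,3)
replace slot 3: 2·(14+5) − 3 = 35 → (14,5,35)
replace slot 1: 2·(5+35) − 14 = 66 → (66,5,35)

66,5,35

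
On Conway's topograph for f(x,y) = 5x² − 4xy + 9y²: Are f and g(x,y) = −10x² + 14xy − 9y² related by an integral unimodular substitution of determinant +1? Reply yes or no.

D₁ = -164, D₂ = -164
f: reduced (well bottom): (5,-4,9) with a≤c, −a<b≤a
g is negative-definite; reduce −g:
−g: translate: b→6 (≡-14 mod 20), so (10,-14,9)→(10,6,5)
−g: flip: (10,6,5)→(5,-6,10)
−g: translate: b→4 (≡-6 mod 10), so (5,-6,10)→(5,4,9)
−g: reduced (well bottom): (5,4,9) with a≤c, −a<b≤a
flip sign back: reduced form of g is (-5,-4,-9)
reduced forms (5, -4, 9) vs (-5, -4, -9) ⇒ inequivalent

no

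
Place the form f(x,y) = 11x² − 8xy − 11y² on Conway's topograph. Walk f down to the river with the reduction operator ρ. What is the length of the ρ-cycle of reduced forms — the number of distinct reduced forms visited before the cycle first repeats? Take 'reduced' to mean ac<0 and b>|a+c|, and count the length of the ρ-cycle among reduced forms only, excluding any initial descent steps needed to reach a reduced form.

D = 548, ⌊√D⌋ = 23
descent: ρ → (-11,8,11)  [lands on river]
river: ρ → (11,14,-8)
river: ρ → (-8,18,7)
river: ρ → (7,10,-16)
river: ρ → (-16,22,1)
river: ρ → (1,22,-16)
river: ρ → (-16,10,7)
river: ρ → (7,18,-8)
river: ρ → (-8,14,11)
river: ρ → (11,8,-11)
river: ρ → (-11,14,8)
river: ρ → (8,18,-7)
river: ρ → (-7,10,16)
river: ρ → (16,22,-1)
river: ρ → (-1,22,16)
river: ρ → (16,10,-7)
river: ρ → (-7,18,8)
river: ρ → (8,14,-11)
ρ-cycle length = 18 (tail of 1 descent step not counted)

18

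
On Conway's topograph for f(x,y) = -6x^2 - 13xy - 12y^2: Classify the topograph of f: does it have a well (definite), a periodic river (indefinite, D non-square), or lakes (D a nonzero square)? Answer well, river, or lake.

D = b²−4ac = (-13)² − 4·(-6)·(-12) = -119
D < 0 ⇒ definite ⇒ every region one sign ⇒ single well

well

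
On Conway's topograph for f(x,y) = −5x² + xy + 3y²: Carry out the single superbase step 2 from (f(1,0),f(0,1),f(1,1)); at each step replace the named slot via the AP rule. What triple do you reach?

start (-5,3,-1) = (f(1,0),f(0,1),f(1,1))
replace slot 2: 2·((-5)+(-1)) − 3 = -15 → (-5,-15,-1)

-5,-15,-1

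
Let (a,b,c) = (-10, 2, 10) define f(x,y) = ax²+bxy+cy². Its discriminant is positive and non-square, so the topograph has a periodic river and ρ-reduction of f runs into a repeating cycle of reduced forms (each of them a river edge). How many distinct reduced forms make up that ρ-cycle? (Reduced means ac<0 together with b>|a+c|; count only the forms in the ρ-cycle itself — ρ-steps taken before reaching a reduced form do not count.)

D = 404, ⌊√D⌋ = 20
river: ρ → (10,18,-2)
river: ρ → (-2,18,10)
river: ρ → (10,2,-10)
river: ρ → (-10,18,2)
river: ρ → (2,18,-10)
river: ρ → (-10,2,10)
ρ-cycle length = 6 (tail of 0 descent steps not counted)

6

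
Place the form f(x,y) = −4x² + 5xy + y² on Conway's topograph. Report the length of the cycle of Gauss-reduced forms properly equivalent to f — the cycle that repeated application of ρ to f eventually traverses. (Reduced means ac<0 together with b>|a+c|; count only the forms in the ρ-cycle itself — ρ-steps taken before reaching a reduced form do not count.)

D = 41, ⌊√D⌋ = 6
river: ρ → (1,5,-4)
river: ρ → (-4,3,2)
river: ρ → (2,5,-2)
river: ρ → (-2,3,4)
river: ρ → (4,5,-1)
river: ρ → (-1,5,4)
river: ρ → (4,3,-2)
river: ρ → (-2,5,2)
river: ρ → (2,3,-4)
river: ρ → (-4,5,1)
ρ-cycle length = 10 (tail of 0 descent steps not counted)

10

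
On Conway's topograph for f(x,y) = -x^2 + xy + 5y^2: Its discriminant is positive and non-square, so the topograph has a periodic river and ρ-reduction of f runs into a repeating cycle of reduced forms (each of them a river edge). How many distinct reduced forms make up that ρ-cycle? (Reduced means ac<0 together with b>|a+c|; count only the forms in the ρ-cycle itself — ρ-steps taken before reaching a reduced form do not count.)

D = 21, ⌊√D⌋ = 4
descent: ρ → (5,-1,-1)
descent: ρ → (-1,3,3)  [lands on river]
river: ρ → (3,3,-1)
ρ-cycle length = 2 (tail of 2 descent steps not counted)

2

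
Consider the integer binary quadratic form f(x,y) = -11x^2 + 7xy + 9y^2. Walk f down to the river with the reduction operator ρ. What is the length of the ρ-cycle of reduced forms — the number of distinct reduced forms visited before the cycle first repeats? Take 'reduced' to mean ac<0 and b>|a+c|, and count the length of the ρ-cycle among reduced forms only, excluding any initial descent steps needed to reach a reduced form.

D = 445, ⌊√D⌋ = 21
river: ρ → (9,11,-9)
river: ρ → (-9,7,11)
river: ρ → (11,15,-5)
river: ρ → (-5,15,11)
river: ρ → (11,7,-9)
river: ρ → (-9,11,9)
river: ρ → (9,7,-11)
river: ρ → (-11,15,5)
river: ρ → (5,15,-11)
river: ρ → (-11,7,9)
ρ-cycle length = 10 (tail of 0 descent steps not counted)

10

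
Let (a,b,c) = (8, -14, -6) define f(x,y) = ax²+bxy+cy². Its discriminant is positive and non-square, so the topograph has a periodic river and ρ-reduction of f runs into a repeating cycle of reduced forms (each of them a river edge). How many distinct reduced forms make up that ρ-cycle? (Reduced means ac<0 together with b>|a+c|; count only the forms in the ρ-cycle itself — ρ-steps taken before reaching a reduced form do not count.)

D = 388, ⌊√D⌋ = 19
descent: ρ → (-6,14,8)  [lands on river]
river: ρ → (8,18,-2)
river: ρ → (-2,18,8)
river: ρ → (8,14,-6)
river: ρ → (-6,10,12)
river: ρ → (12,14,-4)
river: ρ → (-4,18,4)
river: ρ → (4,14,-12)
river: ρ → (-12,10,6)
river: ρ → (6,14,-8)
river: ρ → (-8,18,2)
river: ρ → (2,18,-8)
river: ρ → (-8,14,6)
river: ρ → (6,10,-12)
river: ρ → (-12,14,4)
river: ρ → (4,18,-4)
river: ρ → (-4,14,12)
river: ρ → (12,10,-6)
ρ-cycle length = 18 (tail of 1 descent step not counted)

18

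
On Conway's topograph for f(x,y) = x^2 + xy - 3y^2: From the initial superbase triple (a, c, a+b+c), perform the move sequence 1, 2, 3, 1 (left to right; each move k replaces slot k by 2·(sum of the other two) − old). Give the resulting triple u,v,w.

start (1,-3,-1) = (f(1,0),f(0,1),f(1,1))
replace slot 1: 2·((-3)+(-1)) − 1 = -9 → (-9,-3,-1)
replace slot 2: 2·((-9)+(-1)) − (-3) = -17 → (-9,-17,-1)
replace slot 3: 2·((-9)+(-17)) − (-1) = -51 → (-9,-17,-51)
replace slot 1: 2·((-17)+(-51)) − (-9) = -127 → (-127,-17,-51)

-127,-17,-51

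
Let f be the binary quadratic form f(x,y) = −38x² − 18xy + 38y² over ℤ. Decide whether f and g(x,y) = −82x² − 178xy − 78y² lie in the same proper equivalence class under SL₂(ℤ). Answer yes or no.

D₁ = 6100, D₂ = 6100
river cycle of f (length 10): (38, 18, -38), (-38, 58, 18), (18, 50, -50), (-50, 50, 18), (18, 58, -38), (-38, 18, 38), (38, 58, -18), (-18, 50, 50), (50, 50, -18), (-18, 58, 38)
river cycle of g (length 10): (18, 50, -50), (-50, 50, 18), (18, 58, -38), (-38, 18, 38), (38, 58, -18), (-18, 50, 50), (50, 50, -18), (-18, 58, 38), (38, 18, -38), (-38, 58, 18)
cycles coincide ⇒ equivalent

yes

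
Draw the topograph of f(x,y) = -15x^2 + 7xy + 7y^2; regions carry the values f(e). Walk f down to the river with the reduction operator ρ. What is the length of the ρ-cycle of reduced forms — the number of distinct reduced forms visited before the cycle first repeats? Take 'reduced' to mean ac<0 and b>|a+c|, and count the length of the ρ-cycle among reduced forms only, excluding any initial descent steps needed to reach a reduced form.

D = 469, ⌊√D⌋ = 21
descent: ρ → (7,21,-1)  [lands on river]
river: ρ → (-1,21,7)
ρ-cycle length = 2 (tail of 1 descent step not counted)

2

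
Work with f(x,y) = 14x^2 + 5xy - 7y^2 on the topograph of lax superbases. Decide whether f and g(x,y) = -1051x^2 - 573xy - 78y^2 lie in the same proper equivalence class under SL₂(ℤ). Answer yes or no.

D₁ = 417, D₂ = 417
river cycle of f (length 18): (-7, 9, 12), (12, 15, -4), (-4, 17, 8), (8, 15, -6), (-6, 9, 14), (14, 19, -1), (-1, 19, 14), (14, 9, -6), (-6, 15, 8), (8, 17, -4), … (8 more)
river cycle of g (length 18): (-7, 9, 12), (12, 15, -4), (-4, 17, 8), (8, 15, -6), (-6, 9, 14), (14, 19, -1), (-1, 19, 14), (14, 9, -6), (-6, 15, 8), (8, 17, -4), … (8 more)
cycles coincide ⇒ equivalent

yes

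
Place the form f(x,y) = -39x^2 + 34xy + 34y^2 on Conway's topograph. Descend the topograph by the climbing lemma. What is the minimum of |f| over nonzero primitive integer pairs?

river: ρ → (34,34,-39)
river: ρ → (-39,44,29)
river: ρ → (29,72,-11)
river: ρ → (-11,60,65)
river: ρ → (65,70,-6)
river: ρ → (-6,74,41)
river: ρ → (41,8,-39)
river: ρ → (-39,70,10)
river: ρ → (10,70,-39)
river: ρ → (-39,8,41)
river: ρ → (41,74,-6)
river: ρ → (-6,70,65)
river: ρ → (65,60,-11)
river: ρ → (-11,72,29)
river: ρ → (29,44,-39)
river: ρ → (-39,34,34)
closes: descent 0, river 16
min |a| on river = 6

6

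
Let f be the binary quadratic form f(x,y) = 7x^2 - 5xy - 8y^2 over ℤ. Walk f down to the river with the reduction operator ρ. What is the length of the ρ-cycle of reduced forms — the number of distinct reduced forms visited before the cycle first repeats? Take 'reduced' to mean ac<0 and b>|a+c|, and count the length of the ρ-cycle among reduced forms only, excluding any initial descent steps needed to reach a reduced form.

D = 249, ⌊√D⌋ = 15
descent: ρ → (-8,5,7)  [lands on river]
river: ρ → (7,9,-6)
river: ρ → (-6,15,1)
river: ρ → (1,15,-6)
river: ρ → (-6,9,7)
river: ρ → (7,5,-8)
river: ρ → (-8,11,4)
river: ρ → (4,13,-5)
river: ρ → (-5,7,10)
river: ρ → (10,13,-2)
river: ρ → (-2,15,3)
river: ρ → (3,15,-2)
river: ρ → (-2,13,10)
river: ρ → (10,7,-5)
river: ρ → (-5,13,4)
river: ρ → (4,11,-8)
ρ-cycle length = 16 (tail of 1 descent step not counted)

16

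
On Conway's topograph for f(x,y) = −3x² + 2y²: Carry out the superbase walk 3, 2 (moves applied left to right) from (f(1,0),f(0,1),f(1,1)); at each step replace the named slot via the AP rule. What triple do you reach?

start (-3,2,-1) = (f(1,0),f(0,1),f(1,1))
replace slot 3: 2·((-3)+2) − (-1) = -1 → (-3,2,-1)
replace slot 2: 2·((-3)+(-1)) − 2 = -10 → (-3,-10,-1)

-3,-10,-1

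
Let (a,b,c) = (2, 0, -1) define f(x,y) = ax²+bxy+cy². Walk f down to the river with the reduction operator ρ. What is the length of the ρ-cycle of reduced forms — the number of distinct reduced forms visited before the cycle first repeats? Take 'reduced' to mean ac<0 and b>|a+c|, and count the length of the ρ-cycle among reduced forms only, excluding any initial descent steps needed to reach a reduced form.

D = 8, ⌊√D⌋ = 2
descent: ρ → (-1,2,1)  [lands on river]
river: ρ → (1,2,-1)
ρ-cycle length = 2 (tail of 1 descent step not counted)

2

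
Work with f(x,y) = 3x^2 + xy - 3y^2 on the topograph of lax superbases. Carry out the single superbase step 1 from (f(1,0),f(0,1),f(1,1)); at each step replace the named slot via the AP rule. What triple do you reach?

start (3,-3,1) = (f(1,0),f(0,1),f(1,1))
replace slot 1: 2·((-3)+1) − 3 = -7 → (-7,-3,1)

-7,-3,1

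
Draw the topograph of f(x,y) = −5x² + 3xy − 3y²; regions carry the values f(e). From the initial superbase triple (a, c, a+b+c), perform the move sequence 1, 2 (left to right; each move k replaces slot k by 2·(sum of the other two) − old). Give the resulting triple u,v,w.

start (-5,-3,-5) = (f(1,0),f(0,1),f(1,1))
replace slot 1: 2·((-3)+(-5)) − (-5) = -11 → (-11,-3,-5)
replace slot 2: 2·((-11)+(-5)) − (-3) = -29 → (-11,-29,-5)

-11,-29,-5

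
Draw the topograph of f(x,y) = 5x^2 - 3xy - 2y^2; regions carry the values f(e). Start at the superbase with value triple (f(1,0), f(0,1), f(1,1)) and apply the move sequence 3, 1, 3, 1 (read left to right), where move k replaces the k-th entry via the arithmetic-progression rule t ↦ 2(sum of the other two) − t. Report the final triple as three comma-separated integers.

start (5,-2,0) = (f(1,0),f(0,1),f(1,1))
replace slot 3: 2·(5+(-2)) − 0 = 6 → (5,-2,6)
replace slot 1: 2·((-2)+6) − 5 = 3 → (3,-2,6)
replace slot 3: 2·(3+(-2)) − 6 = -4 → (3,-2,-4)
replace slot 1: 2·((-2)+(-4)) − 3 = -15 → (-15,-2,-4)

-15,-2,-4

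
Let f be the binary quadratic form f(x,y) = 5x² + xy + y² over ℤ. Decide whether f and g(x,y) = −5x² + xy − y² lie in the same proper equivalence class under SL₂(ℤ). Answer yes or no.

D₁ = -19, D₂ = -19
f: flip: (5,1,1)→(1,-1,5)
f: translate: b→1 (≡-1 mod 2), so (1,-1,5)→(1,1,5)
f: reduced (well bottom): (1,1,5) with a≤c, −a<b≤a
g is negative-definite; reduce −g:
−g: flip: (5,-1,1)→(1,1,5)
−g: reduced (well bottom): (1,1,5) with a≤c, −a<b≤a
flip sign back: reduced form of g is (-1,-1,-5)
reduced forms (1, 1, 5) vs (-1, -1, -5) ⇒ inequivalent

no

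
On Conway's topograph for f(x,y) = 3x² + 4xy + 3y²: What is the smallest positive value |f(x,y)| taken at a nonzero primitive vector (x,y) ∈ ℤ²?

translate: b→-2 (≡4 mod 6), so (3,4,3)→(3,-2,2)
flip: (3,-2,2)→(2,2,3)
reduced (well bottom): (2,2,3) with a≤c, −a<b≤a
well minimum = a = 2

2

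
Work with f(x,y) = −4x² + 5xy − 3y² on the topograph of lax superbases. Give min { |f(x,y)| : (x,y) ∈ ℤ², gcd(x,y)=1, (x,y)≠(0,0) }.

translate: b→3 (≡-5 mod 8), so (4,-5,3)→(4,3,2)
flip: (4,3,2)→(2,-3,4)
translate: b→1 (≡-3 mod 4), so (2,-3,4)→(2,1,3)
reduced (well bottom): (2,1,3) with a≤c, −a<b≤a
well minimum |f| = |-2| = 2 (negative-definite)

2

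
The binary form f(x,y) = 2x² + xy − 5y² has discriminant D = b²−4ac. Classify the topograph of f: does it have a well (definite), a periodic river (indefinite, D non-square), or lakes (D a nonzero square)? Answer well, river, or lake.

D = b²−4ac = 1² − 4·2·(-5) = 41
D > 0 non-square ⇒ indefinite ⇒ periodic river

river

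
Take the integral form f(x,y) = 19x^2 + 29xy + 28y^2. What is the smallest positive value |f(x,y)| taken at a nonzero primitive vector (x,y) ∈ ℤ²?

translate: b→-9 (≡29 mod 38), so (19,29,28)→(19,-9,18)
flip: (19,-9,18)→(18,9,19)
reduced (well bottom): (18,9,19) with a≤c, −a<b≤a
well minimum = a = 18

18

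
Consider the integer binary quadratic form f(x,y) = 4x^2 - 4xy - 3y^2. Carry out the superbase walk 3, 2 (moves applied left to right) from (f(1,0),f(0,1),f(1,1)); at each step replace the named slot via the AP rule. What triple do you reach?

start (4,-3,-3) = (f(1,0),f(0,1),f(1,1))
replace slot 3: 2·(4+(-3)) − (-3) = 5 → (4,-3,5)
replace slot 2: 2·(4+5) − (-3) = 21 → (4,21,5)

4,21,5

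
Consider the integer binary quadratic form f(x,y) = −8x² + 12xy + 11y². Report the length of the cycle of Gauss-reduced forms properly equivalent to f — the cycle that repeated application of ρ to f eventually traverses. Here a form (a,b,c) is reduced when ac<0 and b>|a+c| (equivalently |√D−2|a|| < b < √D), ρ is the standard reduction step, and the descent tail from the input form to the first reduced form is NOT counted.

D = 496, ⌊√D⌋ = 22
river: ρ → (11,10,-9)
river: ρ → (-9,8,12)
river: ρ → (12,16,-5)
river: ρ → (-5,14,15)
river: ρ → (15,16,-4)
river: ρ → (-4,16,15)
river: ρ → (15,14,-5)
river: ρ → (-5,16,12)
river: ρ → (12,8,-9)
river: ρ → (-9,10,11)
river: ρ → (11,12,-8)
river: ρ → (-8,20,3)
river: ρ → (3,22,-1)
river: ρ → (-1,22,3)
river: ρ → (3,20,-8)
river: ρ → (-8,12,11)
ρ-cycle length = 16 (tail of 0 descent steps not counted)

16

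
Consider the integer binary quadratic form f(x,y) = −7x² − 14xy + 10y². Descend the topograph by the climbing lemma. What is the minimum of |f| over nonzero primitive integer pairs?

descent: ρ → (10,14,-7)  [lands on river]
river: ρ → (-7,14,10)
river: ρ → (10,6,-11)
river: ρ → (-11,16,5)
river: ρ → (5,14,-14)
river: ρ → (-14,14,5)
river: ρ → (5,16,-11)
river: ρ → (-11,6,10)
closes: descent 1, river 8
min |a| on river = 5

5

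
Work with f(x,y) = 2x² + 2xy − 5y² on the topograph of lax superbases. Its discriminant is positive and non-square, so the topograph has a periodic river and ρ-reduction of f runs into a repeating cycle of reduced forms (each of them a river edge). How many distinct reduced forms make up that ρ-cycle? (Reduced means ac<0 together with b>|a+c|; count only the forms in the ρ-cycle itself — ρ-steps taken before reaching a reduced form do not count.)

D = 44, ⌊√D⌋ = 6
descent: ρ → (-5,-2,2)
descent: ρ → (2,6,-1)  [lands on river]
river: ρ → (-1,6,2)
ρ-cycle length = 2 (tail of 2 descent steps not counted)

2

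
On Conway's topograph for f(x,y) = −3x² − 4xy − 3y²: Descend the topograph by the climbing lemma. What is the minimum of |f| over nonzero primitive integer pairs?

translate: b→-2 (≡4 mod 6), so (3,4,3)→(3,-2,2)
flip: (3,-2,2)→(2,2,3)
reduced (well bottom): (2,2,3) with a≤c, −a<b≤a
well minimum |f| = |-2| = 2 (negative-definite)

2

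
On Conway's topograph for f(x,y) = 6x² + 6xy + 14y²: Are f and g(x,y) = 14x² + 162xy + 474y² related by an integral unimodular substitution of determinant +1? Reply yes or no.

D₁ = -300, D₂ = -300
f: reduced (well bottom): (6,6,14) with a≤c, −a<b≤a
g: translate: b→-6 (≡162 mod 28), so (14,162,474)→(14,-6,6)
g: flip: (14,-6,6)→(6,6,14)
g: reduced (well bottom): (6,6,14) with a≤c, −a<b≤a
reduced forms (6, 6, 14) vs (6, 6, 14) ⇒ equivalent

yes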